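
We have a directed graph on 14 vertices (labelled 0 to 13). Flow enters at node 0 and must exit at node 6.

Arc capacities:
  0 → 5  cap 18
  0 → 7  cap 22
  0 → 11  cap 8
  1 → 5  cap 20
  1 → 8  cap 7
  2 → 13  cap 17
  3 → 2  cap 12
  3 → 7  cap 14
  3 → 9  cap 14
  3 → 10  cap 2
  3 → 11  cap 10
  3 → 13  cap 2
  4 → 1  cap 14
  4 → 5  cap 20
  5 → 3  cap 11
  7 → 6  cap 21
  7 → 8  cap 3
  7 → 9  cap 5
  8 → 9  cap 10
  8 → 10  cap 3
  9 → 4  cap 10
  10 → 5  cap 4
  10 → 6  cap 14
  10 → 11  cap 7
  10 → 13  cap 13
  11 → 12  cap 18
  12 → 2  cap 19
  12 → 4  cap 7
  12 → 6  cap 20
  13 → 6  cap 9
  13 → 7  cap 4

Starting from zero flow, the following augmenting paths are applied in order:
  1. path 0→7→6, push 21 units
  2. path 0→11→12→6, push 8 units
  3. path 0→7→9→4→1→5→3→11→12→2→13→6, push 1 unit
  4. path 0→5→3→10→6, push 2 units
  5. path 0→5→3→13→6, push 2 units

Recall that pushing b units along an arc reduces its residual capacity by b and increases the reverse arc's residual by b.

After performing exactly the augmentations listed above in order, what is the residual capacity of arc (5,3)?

Residual capacity of (5,3): 6

after path 1 (0→7→6, push 21): res(5,3)=11
after path 2 (0→11→12→6, push 8): res(5,3)=11
after path 3 (0→7→9→4→1→5→3→11→12→2→13→6, push 1): res(5,3)=10
after path 4 (0→5→3→10→6, push 2): res(5,3)=8
after path 5 (0→5→3→13→6, push 2): res(5,3)=6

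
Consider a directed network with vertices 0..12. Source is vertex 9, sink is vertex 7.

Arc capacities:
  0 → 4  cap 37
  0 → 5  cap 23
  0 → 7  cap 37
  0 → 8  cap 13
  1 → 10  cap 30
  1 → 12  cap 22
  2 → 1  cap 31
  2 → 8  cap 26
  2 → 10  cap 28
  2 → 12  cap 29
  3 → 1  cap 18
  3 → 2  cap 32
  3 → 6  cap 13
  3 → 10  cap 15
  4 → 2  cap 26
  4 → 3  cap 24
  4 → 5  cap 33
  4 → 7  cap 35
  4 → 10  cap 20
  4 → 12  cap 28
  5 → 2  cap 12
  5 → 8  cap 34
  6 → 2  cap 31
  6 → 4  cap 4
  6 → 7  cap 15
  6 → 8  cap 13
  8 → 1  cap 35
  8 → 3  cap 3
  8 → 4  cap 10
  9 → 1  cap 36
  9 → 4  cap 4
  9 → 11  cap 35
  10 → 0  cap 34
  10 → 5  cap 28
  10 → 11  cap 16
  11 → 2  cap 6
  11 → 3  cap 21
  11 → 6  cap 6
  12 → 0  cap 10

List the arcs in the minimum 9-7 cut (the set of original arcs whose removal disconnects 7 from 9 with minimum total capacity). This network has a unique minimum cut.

augment #1: 9→4→7 push 4
augment #2: 9→11→6→7 push 6
augment #3: 9→1→10→0→7 push 30
augment #4: 9→1→12→0→7 push 6
augment #5: 9→11→3→6→7 push 9
augment #6: 9→11→2→8→4→7 push 6
augment #7: 9→11→3→6→4→7 push 4
augment #8: 9→11→3→10→0→7 push 1
augment #9: 9→11→3→2→8→4→7 push 4
augment #10: 9→11→3→10→0→4→7 push 3
max flow = 73; residual-reachable set from 9 gives S-side
cut edges (S→T): {(9,1), (9,4), (11,2), (11,3), (11,6)} total cap 73

Min-cut arcs: {(9,1), (9,4), (11,2), (11,3), (11,6)} (total capacity 73)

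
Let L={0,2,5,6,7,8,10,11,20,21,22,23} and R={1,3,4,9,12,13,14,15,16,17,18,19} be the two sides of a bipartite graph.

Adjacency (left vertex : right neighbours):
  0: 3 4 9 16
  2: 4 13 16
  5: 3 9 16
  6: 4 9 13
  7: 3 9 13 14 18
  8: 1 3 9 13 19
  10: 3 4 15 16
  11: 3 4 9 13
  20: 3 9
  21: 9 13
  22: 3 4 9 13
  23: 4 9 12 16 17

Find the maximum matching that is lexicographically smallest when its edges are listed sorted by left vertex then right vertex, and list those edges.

Lex-smallest maximum matching: {(0,3), (2,4), (5,16), (6,9), (7,14), (8,1), (10,15), (11,13), (23,12)}

|M| = 9 (so the lex-smallest maximum matching has 9 edges)
process left vertices in ascending order; for each, take the smallest-labelled available neighbour that still permits 9 edges overall, or leave it unmatched if none does
lex-smallest matching: {0-3, 2-4, 5-16, 6-9, 7-14, 8-1, 10-15, 11-13, 23-12}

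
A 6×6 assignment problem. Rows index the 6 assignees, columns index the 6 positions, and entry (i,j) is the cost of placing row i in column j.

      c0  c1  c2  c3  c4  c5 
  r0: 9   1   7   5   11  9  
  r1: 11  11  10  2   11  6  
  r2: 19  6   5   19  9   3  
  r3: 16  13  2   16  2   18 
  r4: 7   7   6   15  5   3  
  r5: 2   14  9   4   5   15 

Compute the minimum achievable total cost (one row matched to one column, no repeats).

one of 2 optimal assignments: row0→col1 (cost 1), row1→col3 (cost 2), row2→col2 (cost 5), row3→col4 (cost 2), row4→col5 (cost 3), row5→col0 (cost 2)
total = 1 + 2 + 5 + 2 + 3 + 2 = 15

Minimum assignment cost: 15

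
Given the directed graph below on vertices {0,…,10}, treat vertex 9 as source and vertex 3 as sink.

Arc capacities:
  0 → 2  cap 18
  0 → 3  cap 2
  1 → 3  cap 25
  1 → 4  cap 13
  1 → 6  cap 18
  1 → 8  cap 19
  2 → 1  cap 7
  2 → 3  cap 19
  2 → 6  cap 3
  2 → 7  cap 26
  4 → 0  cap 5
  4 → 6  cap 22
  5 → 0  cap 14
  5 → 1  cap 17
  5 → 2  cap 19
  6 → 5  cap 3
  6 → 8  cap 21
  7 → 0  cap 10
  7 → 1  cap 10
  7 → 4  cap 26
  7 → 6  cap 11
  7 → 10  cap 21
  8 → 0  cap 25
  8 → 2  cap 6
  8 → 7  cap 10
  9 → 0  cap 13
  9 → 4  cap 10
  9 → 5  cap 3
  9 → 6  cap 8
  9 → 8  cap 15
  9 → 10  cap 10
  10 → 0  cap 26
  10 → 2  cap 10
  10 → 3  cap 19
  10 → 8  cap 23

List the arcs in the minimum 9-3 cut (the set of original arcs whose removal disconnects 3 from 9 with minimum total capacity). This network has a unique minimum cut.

augment #1: 9→0→3 push 2
augment #2: 9→10→3 push 10
augment #3: 9→0→2→3 push 11
augment #4: 9→5→1→3 push 3
augment #5: 9→8→2→3 push 6
augment #6: 9→4→0→2→3 push 2
augment #7: 9→6→5→1→3 push 3
augment #8: 9→8→7→1→3 push 9
augment #9: 9→4→0→2→1→3 push 3
augment #10: 9→6→8→7→1→3 push 1
augment #11: 9→6→8→0→2→1→3 push 2
max flow = 52; residual-reachable set from 9 gives S-side
cut edges (S→T): {(0,2), (0,3), (6,5), (8,2), (8,7), (9,5), (9,10)} total cap 52

Min-cut arcs: {(0,2), (0,3), (6,5), (8,2), (8,7), (9,5), (9,10)} (total capacity 52)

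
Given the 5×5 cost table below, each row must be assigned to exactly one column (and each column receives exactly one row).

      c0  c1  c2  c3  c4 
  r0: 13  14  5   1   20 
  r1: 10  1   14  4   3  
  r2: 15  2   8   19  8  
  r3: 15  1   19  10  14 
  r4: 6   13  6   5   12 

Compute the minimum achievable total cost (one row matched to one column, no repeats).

optimal assignment: row0→col3 (cost 1), row1→col4 (cost 3), row2→col2 (cost 8), row3→col1 (cost 1), row4→col0 (cost 6)
total = 1 + 3 + 8 + 1 + 6 = 19

Minimum assignment cost: 19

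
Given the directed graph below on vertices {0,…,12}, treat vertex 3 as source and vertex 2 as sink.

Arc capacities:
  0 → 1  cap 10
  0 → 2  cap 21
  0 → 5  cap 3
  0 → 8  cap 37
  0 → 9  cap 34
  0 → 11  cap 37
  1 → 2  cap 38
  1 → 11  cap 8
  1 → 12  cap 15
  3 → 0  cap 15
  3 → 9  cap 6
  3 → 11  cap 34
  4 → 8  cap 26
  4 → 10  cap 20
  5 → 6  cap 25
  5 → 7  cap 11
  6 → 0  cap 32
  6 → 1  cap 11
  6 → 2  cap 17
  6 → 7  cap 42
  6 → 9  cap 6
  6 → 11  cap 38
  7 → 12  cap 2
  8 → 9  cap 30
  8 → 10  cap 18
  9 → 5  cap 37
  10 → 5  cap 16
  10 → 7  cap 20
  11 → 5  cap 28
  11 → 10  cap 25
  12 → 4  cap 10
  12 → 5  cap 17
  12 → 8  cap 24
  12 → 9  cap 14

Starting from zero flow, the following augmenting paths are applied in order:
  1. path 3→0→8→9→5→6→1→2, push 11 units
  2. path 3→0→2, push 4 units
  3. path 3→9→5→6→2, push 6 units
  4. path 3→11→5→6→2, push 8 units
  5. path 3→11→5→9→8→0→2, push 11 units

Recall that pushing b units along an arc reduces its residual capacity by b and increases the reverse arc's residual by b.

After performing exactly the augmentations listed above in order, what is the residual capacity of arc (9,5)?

after path 1 (3→0→8→9→5→6→1→2, push 11): res(9,5)=26
after path 2 (3→0→2, push 4): res(9,5)=26
after path 3 (3→9→5→6→2, push 6): res(9,5)=20
after path 4 (3→11→5→6→2, push 8): res(9,5)=20
after path 5 (3→11→5→9→8→0→2, push 11): res(9,5)=31

Residual capacity of (9,5): 31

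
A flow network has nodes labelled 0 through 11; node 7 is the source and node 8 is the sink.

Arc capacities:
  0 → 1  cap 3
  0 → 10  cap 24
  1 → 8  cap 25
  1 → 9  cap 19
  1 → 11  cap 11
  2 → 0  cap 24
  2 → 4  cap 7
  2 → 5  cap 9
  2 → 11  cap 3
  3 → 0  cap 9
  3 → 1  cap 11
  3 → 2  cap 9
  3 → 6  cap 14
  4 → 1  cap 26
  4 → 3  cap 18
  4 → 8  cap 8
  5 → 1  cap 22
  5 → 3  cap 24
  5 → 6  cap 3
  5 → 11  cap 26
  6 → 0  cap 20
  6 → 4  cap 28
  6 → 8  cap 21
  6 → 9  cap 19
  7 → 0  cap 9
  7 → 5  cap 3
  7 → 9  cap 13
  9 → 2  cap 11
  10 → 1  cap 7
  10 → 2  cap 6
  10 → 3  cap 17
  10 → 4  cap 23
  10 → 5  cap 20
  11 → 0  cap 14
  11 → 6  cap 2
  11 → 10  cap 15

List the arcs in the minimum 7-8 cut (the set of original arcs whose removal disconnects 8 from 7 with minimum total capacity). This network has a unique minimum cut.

Min-cut arcs: {(7,0), (7,5), (9,2)} (total capacity 23)

augment #1: 7→0→1→8 push 3
augment #2: 7→5→1→8 push 3
augment #3: 7→0→10→1→8 push 6
augment #4: 7→9→2→4→8 push 7
augment #5: 7→9→2→5→1→8 push 4
max flow = 23; residual-reachable set from 7 gives S-side
cut edges (S→T): {(7,0), (7,5), (9,2)} total cap 23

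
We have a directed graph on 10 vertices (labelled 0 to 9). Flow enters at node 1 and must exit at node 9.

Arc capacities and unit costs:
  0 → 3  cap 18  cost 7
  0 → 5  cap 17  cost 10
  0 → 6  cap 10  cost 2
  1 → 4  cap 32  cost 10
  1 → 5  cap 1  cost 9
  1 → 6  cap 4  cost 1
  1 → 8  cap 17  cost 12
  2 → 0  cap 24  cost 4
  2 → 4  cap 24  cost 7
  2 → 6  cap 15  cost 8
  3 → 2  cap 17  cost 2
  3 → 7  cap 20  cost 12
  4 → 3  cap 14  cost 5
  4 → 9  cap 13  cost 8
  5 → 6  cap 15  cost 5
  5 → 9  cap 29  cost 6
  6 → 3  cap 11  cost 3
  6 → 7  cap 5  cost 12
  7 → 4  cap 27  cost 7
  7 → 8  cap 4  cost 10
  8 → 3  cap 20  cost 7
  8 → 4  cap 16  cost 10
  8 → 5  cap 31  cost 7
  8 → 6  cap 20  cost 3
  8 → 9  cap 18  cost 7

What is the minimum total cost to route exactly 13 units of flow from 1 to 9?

shortest-cost path #1: 1→5→9 push 1 @ unit cost 15 (adds 15)
shortest-cost path #2: 1→4→9 push 12 @ unit cost 18 (adds 216)
total cost = 231

Minimum cost for 13 units: 231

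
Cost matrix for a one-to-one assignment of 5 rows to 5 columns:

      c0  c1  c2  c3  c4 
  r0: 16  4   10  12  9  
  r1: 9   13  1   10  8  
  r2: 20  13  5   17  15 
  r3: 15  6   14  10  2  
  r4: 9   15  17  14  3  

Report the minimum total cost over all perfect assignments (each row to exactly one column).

Minimum assignment cost: 30

optimal assignment: row0→col1 (cost 4), row1→col3 (cost 10), row2→col2 (cost 5), row3→col4 (cost 2), row4→col0 (cost 9)
total = 4 + 10 + 5 + 2 + 9 = 30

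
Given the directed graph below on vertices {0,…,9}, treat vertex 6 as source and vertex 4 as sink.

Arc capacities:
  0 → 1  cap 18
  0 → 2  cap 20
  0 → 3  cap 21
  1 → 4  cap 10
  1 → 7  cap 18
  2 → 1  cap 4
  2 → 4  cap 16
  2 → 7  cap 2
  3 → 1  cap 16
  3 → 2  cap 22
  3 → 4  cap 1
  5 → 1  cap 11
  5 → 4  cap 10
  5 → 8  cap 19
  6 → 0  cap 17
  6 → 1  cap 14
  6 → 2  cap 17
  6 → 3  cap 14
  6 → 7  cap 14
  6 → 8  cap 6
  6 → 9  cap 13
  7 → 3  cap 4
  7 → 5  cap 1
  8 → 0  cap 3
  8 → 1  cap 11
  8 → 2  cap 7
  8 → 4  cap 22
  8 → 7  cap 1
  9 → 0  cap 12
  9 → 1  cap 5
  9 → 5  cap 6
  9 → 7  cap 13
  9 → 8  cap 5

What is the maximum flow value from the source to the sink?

augment #1: 6→1→4 bottleneck 10, total now 10
augment #2: 6→2→4 bottleneck 16, total now 26
augment #3: 6→3→4 bottleneck 1, total now 27
augment #4: 6→8→4 bottleneck 6, total now 33
augment #5: 6→7→5→4 bottleneck 1, total now 34
augment #6: 6→9→5→4 bottleneck 6, total now 40
augment #7: 6→9→8→4 bottleneck 5, total now 45

Maximum flow value: 45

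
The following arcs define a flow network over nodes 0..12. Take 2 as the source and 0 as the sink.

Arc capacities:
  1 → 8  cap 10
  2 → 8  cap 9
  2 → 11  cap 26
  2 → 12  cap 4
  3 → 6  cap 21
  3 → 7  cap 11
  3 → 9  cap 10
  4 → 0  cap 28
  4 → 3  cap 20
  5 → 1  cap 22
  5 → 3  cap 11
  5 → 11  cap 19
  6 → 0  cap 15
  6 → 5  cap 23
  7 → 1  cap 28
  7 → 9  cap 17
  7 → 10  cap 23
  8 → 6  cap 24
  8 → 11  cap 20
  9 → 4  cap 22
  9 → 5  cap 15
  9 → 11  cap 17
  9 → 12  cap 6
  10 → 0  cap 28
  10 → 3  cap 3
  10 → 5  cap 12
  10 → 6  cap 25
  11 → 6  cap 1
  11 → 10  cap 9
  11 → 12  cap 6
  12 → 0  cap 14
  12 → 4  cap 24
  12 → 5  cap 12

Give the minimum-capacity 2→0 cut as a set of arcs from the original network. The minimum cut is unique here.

augment #1: 2→12→0 push 4
augment #2: 2→8→6→0 push 9
augment #3: 2→11→6→0 push 1
augment #4: 2→11→10→0 push 9
augment #5: 2→11→12→0 push 6
max flow = 29; residual-reachable set from 2 gives S-side
cut edges (S→T): {(2,8), (2,12), (11,6), (11,10), (11,12)} total cap 29

Min-cut arcs: {(2,8), (2,12), (11,6), (11,10), (11,12)} (total capacity 29)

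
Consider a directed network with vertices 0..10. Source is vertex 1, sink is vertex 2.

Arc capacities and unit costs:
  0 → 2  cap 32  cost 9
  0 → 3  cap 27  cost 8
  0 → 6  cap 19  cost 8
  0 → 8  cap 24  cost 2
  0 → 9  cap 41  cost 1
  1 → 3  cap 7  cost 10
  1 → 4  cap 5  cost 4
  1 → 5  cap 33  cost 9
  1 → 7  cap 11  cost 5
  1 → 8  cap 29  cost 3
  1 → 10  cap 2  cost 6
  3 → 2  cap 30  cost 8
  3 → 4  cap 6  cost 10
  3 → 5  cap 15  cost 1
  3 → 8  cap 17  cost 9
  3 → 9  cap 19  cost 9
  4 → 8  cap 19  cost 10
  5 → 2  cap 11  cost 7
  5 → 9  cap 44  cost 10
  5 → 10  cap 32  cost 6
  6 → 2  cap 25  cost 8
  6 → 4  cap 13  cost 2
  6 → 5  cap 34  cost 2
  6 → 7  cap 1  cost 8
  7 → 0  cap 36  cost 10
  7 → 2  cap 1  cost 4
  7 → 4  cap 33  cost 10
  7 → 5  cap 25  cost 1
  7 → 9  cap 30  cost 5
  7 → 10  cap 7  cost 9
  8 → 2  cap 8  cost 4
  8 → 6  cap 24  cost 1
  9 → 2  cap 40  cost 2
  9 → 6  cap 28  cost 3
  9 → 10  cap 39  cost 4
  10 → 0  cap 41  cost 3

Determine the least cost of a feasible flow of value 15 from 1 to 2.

Minimum cost for 15 units: 137

shortest-cost path #1: 1→8→2 push 8 @ unit cost 7 (adds 56)
shortest-cost path #2: 1→7→2 push 1 @ unit cost 9 (adds 9)
shortest-cost path #3: 1→7→9→2 push 6 @ unit cost 12 (adds 72)
total cost = 137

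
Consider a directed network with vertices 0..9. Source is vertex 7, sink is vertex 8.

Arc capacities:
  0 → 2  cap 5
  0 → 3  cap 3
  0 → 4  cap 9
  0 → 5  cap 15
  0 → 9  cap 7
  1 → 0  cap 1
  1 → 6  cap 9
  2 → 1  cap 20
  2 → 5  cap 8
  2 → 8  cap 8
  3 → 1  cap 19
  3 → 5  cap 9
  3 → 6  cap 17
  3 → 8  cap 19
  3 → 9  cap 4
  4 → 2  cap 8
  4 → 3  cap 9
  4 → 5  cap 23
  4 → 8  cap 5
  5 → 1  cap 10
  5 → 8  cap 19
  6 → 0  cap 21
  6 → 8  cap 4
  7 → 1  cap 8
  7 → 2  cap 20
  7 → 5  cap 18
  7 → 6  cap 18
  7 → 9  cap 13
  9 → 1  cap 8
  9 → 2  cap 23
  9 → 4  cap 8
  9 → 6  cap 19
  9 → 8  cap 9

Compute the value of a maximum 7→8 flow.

Maximum flow value: 57

augment #1: 7→2→8 bottleneck 8, total now 8
augment #2: 7→5→8 bottleneck 18, total now 26
augment #3: 7→6→8 bottleneck 4, total now 30
augment #4: 7→9→8 bottleneck 9, total now 39
augment #5: 7→2→5→8 bottleneck 1, total now 40
augment #6: 7→9→4→8 bottleneck 4, total now 44
augment #7: 7→1→0→3→8 bottleneck 1, total now 45
augment #8: 7→6→0→3→8 bottleneck 2, total now 47
augment #9: 7→6→0→4→8 bottleneck 1, total now 48
augment #10: 7→6→0→4→3→8 bottleneck 8, total now 56
augment #11: 7→6→0→9→4→3→8 bottleneck 1, total now 57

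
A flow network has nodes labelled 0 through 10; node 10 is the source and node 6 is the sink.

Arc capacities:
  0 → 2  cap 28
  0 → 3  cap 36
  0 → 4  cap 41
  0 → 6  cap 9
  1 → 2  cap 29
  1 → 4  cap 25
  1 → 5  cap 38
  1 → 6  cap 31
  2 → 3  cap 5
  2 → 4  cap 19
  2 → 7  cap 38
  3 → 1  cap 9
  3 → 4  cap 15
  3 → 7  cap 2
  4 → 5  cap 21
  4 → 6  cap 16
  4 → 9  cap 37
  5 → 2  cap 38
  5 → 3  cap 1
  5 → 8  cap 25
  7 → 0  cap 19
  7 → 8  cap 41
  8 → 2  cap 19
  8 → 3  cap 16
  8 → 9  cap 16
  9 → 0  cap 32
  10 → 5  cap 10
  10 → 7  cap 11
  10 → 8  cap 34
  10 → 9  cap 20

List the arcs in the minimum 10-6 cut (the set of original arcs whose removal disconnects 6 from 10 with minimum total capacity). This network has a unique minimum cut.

augment #1: 10→7→0→6 push 9
augment #2: 10→5→2→4→6 push 10
augment #3: 10→7→0→4→6 push 2
augment #4: 10→8→2→4→6 push 4
augment #5: 10→8→3→1→6 push 9
max flow = 34; residual-reachable set from 10 gives S-side
cut edges (S→T): {(0,6), (3,1), (4,6)} total cap 34

Min-cut arcs: {(0,6), (3,1), (4,6)} (total capacity 34)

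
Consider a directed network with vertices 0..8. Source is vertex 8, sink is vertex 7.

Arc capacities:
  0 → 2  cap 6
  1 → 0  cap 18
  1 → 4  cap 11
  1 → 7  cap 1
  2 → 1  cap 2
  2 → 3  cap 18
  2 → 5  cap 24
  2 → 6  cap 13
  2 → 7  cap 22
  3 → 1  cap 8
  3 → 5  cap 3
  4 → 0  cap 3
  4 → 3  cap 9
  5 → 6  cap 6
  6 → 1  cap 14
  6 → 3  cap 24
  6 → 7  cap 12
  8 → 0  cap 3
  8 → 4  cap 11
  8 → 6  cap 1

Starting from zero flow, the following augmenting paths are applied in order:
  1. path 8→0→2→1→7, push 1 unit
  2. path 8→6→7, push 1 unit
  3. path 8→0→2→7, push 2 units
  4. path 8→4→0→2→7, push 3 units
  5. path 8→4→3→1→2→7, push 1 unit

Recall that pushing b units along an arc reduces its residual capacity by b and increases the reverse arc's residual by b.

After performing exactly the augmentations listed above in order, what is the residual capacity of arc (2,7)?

Residual capacity of (2,7): 16

after path 1 (8→0→2→1→7, push 1): res(2,7)=22
after path 2 (8→6→7, push 1): res(2,7)=22
after path 3 (8→0→2→7, push 2): res(2,7)=20
after path 4 (8→4→0→2→7, push 3): res(2,7)=17
after path 5 (8→4→3→1→2→7, push 1): res(2,7)=16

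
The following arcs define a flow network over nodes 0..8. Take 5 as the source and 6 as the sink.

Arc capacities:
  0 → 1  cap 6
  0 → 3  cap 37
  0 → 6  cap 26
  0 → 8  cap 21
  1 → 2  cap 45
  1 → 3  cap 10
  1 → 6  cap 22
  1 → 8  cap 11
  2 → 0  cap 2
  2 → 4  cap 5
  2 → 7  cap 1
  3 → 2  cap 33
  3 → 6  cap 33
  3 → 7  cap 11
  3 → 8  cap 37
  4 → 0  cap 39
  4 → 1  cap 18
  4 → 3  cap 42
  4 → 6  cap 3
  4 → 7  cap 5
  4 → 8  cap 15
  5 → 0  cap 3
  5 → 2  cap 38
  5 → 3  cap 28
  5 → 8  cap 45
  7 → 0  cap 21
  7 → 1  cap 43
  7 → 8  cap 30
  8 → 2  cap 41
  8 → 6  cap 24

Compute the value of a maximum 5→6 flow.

Maximum flow value: 63

augment #1: 5→0→6 bottleneck 3, total now 3
augment #2: 5→3→6 bottleneck 28, total now 31
augment #3: 5→8→6 bottleneck 24, total now 55
augment #4: 5→2→0→6 bottleneck 2, total now 57
augment #5: 5→2→4→6 bottleneck 3, total now 60
augment #6: 5→2→4→0→6 bottleneck 2, total now 62
augment #7: 5→2→7→0→6 bottleneck 1, total now 63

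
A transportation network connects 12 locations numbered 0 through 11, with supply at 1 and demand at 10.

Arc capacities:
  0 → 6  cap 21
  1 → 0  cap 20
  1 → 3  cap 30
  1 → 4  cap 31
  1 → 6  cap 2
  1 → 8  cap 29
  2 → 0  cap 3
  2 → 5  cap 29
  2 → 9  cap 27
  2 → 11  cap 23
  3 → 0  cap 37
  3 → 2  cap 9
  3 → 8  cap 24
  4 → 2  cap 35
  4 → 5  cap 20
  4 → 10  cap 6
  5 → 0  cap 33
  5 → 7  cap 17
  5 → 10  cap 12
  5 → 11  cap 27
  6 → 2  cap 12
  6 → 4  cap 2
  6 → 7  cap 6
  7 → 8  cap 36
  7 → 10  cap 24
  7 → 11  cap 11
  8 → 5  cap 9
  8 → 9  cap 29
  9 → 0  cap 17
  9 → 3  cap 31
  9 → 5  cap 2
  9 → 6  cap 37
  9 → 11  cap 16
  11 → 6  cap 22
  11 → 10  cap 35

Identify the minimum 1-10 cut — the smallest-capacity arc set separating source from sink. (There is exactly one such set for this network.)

augment #1: 1→4→10 push 6
augment #2: 1→4→5→10 push 12
augment #3: 1→6→7→10 push 2
augment #4: 1→0→6→7→10 push 4
augment #5: 1→3→2→11→10 push 9
augment #6: 1→4→2→11→10 push 13
augment #7: 1→8→5→7→10 push 9
augment #8: 1→8→9→11→10 push 13
augment #9: 1→8→9→5→7→10 push 2
augment #10: 1→0→6→2→5→7→10 push 6
max flow = 76; residual-reachable set from 1 gives S-side
cut edges (S→T): {(4,10), (5,7), (5,10), (6,7), (11,10)} total cap 76

Min-cut arcs: {(4,10), (5,7), (5,10), (6,7), (11,10)} (total capacity 76)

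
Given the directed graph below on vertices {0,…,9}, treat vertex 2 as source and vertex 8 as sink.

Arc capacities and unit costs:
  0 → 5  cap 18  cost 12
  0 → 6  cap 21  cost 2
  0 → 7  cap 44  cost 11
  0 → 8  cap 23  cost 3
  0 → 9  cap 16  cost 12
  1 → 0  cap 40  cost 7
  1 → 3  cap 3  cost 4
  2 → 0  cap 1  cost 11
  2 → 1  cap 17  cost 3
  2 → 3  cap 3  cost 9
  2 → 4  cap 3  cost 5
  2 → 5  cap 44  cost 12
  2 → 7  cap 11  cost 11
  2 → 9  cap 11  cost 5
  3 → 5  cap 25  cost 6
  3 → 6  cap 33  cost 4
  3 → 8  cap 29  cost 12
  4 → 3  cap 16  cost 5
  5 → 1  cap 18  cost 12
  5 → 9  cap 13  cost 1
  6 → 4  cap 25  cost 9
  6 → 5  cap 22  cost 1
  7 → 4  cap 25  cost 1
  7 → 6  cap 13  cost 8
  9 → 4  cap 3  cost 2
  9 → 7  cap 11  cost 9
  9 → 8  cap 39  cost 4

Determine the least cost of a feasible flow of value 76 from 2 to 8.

Minimum cost for 76 units: 1716

shortest-cost path #1: 2→9→8 push 11 @ unit cost 9 (adds 99)
shortest-cost path #2: 2→1→0→8 push 17 @ unit cost 13 (adds 221)
shortest-cost path #3: 2→0→8 push 1 @ unit cost 14 (adds 14)
shortest-cost path #4: 2→5→9→8 push 13 @ unit cost 17 (adds 221)
shortest-cost path #5: 2→3→8 push 3 @ unit cost 21 (adds 63)
shortest-cost path #6: 2→4→3→8 push 3 @ unit cost 22 (adds 66)
shortest-cost path #7: 2→7→4→3→8 push 11 @ unit cost 29 (adds 319)
shortest-cost path #8: 2→5→1→0→8 push 5 @ unit cost 34 (adds 170)
shortest-cost path #9: 2→5→1→3→8 push 3 @ unit cost 40 (adds 120)
shortest-cost path #10: 2→5→1→0→9→8 push 9 @ unit cost 47 (adds 423)
total cost = 1716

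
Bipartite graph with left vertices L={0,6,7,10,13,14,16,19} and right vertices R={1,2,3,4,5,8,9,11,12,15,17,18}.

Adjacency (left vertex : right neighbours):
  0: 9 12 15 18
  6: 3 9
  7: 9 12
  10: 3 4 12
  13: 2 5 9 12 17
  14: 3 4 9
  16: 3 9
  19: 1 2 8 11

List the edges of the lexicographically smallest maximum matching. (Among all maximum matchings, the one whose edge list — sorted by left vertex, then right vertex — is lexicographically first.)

Lex-smallest maximum matching: {(0,15), (6,3), (7,9), (10,12), (13,2), (14,4), (19,1)}

|M| = 7 (so the lex-smallest maximum matching has 7 edges)
process left vertices in ascending order; for each, take the smallest-labelled available neighbour that still permits 7 edges overall, or leave it unmatched if none does
lex-smallest matching: {0-15, 6-3, 7-9, 10-12, 13-2, 14-4, 19-1}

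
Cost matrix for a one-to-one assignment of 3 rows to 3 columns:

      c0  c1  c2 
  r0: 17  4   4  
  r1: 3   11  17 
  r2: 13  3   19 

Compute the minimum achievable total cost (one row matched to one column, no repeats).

Minimum assignment cost: 10

optimal assignment: row0→col2 (cost 4), row1→col0 (cost 3), row2→col1 (cost 3)
total = 4 + 3 + 3 = 10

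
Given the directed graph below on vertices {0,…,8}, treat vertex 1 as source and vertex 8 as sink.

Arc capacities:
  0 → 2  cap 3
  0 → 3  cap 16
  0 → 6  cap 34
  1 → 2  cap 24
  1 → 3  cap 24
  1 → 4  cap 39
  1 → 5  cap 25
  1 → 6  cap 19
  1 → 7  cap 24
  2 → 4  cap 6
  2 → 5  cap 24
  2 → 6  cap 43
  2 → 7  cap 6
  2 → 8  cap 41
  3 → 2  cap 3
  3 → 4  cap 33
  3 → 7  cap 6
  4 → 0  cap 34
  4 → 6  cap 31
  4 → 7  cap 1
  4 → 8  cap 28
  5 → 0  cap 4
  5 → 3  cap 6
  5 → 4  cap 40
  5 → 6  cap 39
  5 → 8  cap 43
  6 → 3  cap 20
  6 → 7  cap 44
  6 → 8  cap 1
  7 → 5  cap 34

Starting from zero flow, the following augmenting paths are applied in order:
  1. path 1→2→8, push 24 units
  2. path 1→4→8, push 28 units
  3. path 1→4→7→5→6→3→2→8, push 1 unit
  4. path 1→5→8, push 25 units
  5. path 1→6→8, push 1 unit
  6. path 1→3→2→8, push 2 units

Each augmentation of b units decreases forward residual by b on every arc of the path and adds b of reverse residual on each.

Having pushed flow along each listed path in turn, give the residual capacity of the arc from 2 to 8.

Residual capacity of (2,8): 14

after path 1 (1→2→8, push 24): res(2,8)=17
after path 2 (1→4→8, push 28): res(2,8)=17
after path 3 (1→4→7→5→6→3→2→8, push 1): res(2,8)=16
after path 4 (1→5→8, push 25): res(2,8)=16
after path 5 (1→6→8, push 1): res(2,8)=16
after path 6 (1→3→2→8, push 2): res(2,8)=14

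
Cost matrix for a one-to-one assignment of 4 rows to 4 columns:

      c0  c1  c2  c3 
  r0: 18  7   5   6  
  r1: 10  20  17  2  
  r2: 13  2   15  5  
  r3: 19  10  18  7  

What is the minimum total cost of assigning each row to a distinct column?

optimal assignment: row0→col2 (cost 5), row1→col0 (cost 10), row2→col1 (cost 2), row3→col3 (cost 7)
total = 5 + 10 + 2 + 7 = 24

Minimum assignment cost: 24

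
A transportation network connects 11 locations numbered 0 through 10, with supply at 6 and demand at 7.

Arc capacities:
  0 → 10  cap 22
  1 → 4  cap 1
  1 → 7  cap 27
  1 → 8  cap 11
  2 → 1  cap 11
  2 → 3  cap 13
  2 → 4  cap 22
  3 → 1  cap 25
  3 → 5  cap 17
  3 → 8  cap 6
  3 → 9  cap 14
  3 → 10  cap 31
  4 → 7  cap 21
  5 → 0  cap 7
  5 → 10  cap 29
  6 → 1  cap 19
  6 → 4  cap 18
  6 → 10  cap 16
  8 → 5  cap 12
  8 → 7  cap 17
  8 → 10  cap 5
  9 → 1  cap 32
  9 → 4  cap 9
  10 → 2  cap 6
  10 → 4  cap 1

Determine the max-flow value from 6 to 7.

augment #1: 6→1→7 bottleneck 19, total now 19
augment #2: 6→4→7 bottleneck 18, total now 37
augment #3: 6→10→4→7 bottleneck 1, total now 38
augment #4: 6→10→2→1→7 bottleneck 6, total now 44

Maximum flow value: 44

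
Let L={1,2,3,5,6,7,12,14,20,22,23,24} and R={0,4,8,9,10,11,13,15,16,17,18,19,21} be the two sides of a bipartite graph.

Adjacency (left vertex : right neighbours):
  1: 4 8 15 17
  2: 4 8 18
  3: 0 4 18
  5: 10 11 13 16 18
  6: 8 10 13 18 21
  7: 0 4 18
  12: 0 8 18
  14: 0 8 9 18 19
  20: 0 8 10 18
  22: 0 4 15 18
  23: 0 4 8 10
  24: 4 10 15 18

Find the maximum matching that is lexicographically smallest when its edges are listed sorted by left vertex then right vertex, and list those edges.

Lex-smallest maximum matching: {(1,17), (2,4), (3,0), (5,11), (6,13), (7,18), (12,8), (14,9), (20,10), (22,15)}

|M| = 10 (so the lex-smallest maximum matching has 10 edges)
process left vertices in ascending order; for each, take the smallest-labelled available neighbour that still permits 10 edges overall, or leave it unmatched if none does
lex-smallest matching: {1-17, 2-4, 3-0, 5-11, 6-13, 7-18, 12-8, 14-9, 20-10, 22-15}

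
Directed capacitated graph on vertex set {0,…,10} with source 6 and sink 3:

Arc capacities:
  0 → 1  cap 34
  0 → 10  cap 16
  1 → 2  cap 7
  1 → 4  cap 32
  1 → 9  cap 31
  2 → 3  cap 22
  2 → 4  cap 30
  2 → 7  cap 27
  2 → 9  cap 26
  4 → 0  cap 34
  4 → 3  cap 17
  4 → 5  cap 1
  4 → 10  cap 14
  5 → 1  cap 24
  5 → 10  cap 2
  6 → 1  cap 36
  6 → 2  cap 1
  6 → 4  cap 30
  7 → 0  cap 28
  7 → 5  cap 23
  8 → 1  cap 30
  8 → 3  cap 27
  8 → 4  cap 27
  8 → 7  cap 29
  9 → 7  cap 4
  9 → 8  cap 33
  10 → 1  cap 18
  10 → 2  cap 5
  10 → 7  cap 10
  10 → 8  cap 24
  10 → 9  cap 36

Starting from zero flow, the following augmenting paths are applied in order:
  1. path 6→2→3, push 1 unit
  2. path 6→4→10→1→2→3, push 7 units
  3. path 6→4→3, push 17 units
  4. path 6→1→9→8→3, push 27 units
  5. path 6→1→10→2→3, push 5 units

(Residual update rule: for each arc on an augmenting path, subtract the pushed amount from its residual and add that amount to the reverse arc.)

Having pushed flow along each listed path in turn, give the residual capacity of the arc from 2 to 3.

after path 1 (6→2→3, push 1): res(2,3)=21
after path 2 (6→4→10→1→2→3, push 7): res(2,3)=14
after path 3 (6→4→3, push 17): res(2,3)=14
after path 4 (6→1→9→8→3, push 27): res(2,3)=14
after path 5 (6→1→10→2→3, push 5): res(2,3)=9

Residual capacity of (2,3): 9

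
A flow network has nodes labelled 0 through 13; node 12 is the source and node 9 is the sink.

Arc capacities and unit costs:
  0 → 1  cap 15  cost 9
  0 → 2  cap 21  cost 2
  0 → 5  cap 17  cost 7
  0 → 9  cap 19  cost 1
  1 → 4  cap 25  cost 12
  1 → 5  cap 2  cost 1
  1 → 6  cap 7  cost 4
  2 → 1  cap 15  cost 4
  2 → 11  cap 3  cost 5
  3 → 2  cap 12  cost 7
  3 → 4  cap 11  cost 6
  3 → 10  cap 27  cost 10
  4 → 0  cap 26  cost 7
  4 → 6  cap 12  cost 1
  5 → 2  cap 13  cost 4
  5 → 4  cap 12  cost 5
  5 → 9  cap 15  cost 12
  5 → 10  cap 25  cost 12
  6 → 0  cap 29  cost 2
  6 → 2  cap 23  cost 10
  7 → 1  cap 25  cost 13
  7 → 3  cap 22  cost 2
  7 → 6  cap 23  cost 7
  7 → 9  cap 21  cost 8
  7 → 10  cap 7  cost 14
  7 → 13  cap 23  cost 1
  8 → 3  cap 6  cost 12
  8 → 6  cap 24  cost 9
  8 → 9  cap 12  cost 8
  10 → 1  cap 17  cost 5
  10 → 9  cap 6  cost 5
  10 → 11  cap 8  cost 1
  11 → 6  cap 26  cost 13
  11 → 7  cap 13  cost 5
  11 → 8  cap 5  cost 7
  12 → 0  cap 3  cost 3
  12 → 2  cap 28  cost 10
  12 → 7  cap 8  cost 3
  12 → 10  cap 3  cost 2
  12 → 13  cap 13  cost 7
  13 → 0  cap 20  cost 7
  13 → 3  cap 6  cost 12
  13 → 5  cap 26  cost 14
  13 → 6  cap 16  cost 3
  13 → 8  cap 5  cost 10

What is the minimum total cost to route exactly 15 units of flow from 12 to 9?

shortest-cost path #1: 12→0→9 push 3 @ unit cost 4 (adds 12)
shortest-cost path #2: 12→10→9 push 3 @ unit cost 7 (adds 21)
shortest-cost path #3: 12→7→13→6→0→9 push 8 @ unit cost 10 (adds 80)
shortest-cost path #4: 12→13→6→0→9 push 1 @ unit cost 13 (adds 13)
total cost = 126

Minimum cost for 15 units: 126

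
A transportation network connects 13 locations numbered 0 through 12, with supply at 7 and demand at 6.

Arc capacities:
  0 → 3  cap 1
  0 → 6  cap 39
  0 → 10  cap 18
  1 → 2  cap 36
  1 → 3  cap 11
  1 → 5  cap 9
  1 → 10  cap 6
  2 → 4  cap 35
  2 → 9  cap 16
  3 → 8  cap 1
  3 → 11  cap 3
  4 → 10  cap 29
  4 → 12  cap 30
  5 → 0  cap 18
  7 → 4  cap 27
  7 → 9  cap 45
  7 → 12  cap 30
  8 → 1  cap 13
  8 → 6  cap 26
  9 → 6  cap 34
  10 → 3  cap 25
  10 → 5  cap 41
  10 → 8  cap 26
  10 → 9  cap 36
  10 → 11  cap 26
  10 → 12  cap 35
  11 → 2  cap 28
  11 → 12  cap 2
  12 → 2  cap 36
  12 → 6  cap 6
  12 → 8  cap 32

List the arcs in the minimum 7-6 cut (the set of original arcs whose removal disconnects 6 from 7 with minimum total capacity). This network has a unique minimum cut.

augment #1: 7→9→6 push 34
augment #2: 7→12→6 push 6
augment #3: 7→12→8→6 push 24
augment #4: 7→4→10→8→6 push 2
augment #5: 7→4→10→5→0→6 push 18
max flow = 84; residual-reachable set from 7 gives S-side
cut edges (S→T): {(5,0), (8,6), (9,6), (12,6)} total cap 84

Min-cut arcs: {(5,0), (8,6), (9,6), (12,6)} (total capacity 84)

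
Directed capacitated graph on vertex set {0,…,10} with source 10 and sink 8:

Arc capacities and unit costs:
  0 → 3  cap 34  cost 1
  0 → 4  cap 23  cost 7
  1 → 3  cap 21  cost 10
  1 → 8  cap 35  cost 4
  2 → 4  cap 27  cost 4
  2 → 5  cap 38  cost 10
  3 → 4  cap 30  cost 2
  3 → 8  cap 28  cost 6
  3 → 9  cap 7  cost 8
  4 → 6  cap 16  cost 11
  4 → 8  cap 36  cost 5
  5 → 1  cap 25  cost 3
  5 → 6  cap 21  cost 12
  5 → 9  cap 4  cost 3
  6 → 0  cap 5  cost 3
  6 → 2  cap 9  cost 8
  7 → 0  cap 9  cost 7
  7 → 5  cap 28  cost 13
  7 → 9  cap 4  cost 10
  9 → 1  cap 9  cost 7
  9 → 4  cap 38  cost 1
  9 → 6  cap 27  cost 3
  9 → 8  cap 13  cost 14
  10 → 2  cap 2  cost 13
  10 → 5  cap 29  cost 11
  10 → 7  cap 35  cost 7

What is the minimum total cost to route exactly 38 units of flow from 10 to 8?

Minimum cost for 38 units: 719

shortest-cost path #1: 10→5→1→8 push 25 @ unit cost 18 (adds 450)
shortest-cost path #2: 10→5→9→4→8 push 4 @ unit cost 20 (adds 80)
shortest-cost path #3: 10→7→0→3→8 push 9 @ unit cost 21 (adds 189)
total cost = 719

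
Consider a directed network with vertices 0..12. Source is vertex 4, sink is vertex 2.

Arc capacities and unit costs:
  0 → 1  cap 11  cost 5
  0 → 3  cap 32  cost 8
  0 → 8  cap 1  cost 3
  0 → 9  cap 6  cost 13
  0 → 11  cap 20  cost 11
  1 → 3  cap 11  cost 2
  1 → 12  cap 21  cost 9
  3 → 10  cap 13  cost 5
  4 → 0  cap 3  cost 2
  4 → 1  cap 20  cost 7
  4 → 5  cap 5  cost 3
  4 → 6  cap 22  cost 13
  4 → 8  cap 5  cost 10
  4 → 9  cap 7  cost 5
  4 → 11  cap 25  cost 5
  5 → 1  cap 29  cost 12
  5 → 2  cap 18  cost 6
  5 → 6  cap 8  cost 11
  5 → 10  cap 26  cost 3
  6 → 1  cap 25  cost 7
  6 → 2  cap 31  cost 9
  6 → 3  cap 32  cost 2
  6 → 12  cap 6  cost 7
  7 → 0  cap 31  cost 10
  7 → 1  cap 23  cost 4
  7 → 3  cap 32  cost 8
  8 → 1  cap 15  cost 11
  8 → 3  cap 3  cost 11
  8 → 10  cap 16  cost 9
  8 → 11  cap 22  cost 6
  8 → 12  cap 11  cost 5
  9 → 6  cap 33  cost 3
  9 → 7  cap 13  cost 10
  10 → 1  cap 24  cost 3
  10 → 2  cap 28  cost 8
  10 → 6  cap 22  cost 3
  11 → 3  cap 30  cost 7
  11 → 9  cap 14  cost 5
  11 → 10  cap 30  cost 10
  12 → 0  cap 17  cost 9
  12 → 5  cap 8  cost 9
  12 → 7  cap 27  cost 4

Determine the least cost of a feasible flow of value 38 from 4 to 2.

Minimum cost for 38 units: 736

shortest-cost path #1: 4→5→2 push 5 @ unit cost 9 (adds 45)
shortest-cost path #2: 4→9→6→2 push 7 @ unit cost 17 (adds 119)
shortest-cost path #3: 4→6→2 push 22 @ unit cost 22 (adds 484)
shortest-cost path #4: 4→1→3→10→2 push 4 @ unit cost 22 (adds 88)
total cost = 736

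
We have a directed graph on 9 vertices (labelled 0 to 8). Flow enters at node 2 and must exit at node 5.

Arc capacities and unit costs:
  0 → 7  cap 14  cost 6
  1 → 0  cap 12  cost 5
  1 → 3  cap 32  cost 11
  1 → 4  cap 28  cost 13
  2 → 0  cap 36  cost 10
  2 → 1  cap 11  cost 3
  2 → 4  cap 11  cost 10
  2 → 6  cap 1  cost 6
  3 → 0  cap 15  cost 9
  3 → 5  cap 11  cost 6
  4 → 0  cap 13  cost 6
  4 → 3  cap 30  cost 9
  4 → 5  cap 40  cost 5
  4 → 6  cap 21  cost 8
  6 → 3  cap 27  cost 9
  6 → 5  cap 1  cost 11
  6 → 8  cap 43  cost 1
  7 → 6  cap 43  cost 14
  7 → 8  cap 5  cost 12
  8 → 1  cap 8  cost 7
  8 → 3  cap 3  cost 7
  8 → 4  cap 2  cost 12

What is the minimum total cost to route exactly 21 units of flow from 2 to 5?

Minimum cost for 21 units: 362

shortest-cost path #1: 2→4→5 push 11 @ unit cost 15 (adds 165)
shortest-cost path #2: 2→6→5 push 1 @ unit cost 17 (adds 17)
shortest-cost path #3: 2→1→3→5 push 9 @ unit cost 20 (adds 180)
total cost = 362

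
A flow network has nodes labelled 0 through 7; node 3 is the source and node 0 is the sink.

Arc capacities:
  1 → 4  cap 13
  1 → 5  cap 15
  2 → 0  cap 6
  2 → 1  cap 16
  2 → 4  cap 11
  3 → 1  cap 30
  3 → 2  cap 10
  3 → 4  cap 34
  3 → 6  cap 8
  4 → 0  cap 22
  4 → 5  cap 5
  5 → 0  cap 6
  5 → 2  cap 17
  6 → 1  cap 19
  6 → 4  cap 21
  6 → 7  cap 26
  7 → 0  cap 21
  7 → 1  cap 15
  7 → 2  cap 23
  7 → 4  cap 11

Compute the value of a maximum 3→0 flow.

augment #1: 3→2→0 bottleneck 6, total now 6
augment #2: 3→4→0 bottleneck 22, total now 28
augment #3: 3→1→5→0 bottleneck 6, total now 34
augment #4: 3→6→7→0 bottleneck 8, total now 42

Maximum flow value: 42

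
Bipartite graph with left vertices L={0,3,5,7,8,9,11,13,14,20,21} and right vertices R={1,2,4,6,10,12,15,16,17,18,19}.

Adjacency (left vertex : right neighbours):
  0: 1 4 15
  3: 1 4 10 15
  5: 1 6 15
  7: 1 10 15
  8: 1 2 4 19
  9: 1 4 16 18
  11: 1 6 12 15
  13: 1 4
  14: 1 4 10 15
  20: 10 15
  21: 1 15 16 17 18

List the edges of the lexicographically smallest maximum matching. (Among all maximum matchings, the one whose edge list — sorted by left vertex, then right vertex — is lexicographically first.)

Lex-smallest maximum matching: {(0,1), (3,4), (5,6), (7,10), (8,2), (9,16), (11,12), (14,15), (21,17)}

|M| = 9 (so the lex-smallest maximum matching has 9 edges)
process left vertices in ascending order; for each, take the smallest-labelled available neighbour that still permits 9 edges overall, or leave it unmatched if none does
lex-smallest matching: {0-1, 3-4, 5-6, 7-10, 8-2, 9-16, 11-12, 14-15, 21-17}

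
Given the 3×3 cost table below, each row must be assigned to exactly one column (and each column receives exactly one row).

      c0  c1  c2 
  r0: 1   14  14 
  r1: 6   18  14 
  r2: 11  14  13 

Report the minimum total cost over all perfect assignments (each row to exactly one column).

optimal assignment: row0→col0 (cost 1), row1→col2 (cost 14), row2→col1 (cost 14)
total = 1 + 14 + 14 = 29

Minimum assignment cost: 29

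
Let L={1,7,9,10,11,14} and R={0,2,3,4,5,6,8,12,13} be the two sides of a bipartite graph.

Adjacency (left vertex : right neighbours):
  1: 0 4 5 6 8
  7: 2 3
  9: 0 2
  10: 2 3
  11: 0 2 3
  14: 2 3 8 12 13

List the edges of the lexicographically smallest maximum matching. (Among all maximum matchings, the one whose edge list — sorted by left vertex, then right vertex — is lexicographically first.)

Lex-smallest maximum matching: {(1,4), (7,2), (9,0), (10,3), (14,8)}

|M| = 5 (so the lex-smallest maximum matching has 5 edges)
process left vertices in ascending order; for each, take the smallest-labelled available neighbour that still permits 5 edges overall, or leave it unmatched if none does
lex-smallest matching: {1-4, 7-2, 9-0, 10-3, 14-8}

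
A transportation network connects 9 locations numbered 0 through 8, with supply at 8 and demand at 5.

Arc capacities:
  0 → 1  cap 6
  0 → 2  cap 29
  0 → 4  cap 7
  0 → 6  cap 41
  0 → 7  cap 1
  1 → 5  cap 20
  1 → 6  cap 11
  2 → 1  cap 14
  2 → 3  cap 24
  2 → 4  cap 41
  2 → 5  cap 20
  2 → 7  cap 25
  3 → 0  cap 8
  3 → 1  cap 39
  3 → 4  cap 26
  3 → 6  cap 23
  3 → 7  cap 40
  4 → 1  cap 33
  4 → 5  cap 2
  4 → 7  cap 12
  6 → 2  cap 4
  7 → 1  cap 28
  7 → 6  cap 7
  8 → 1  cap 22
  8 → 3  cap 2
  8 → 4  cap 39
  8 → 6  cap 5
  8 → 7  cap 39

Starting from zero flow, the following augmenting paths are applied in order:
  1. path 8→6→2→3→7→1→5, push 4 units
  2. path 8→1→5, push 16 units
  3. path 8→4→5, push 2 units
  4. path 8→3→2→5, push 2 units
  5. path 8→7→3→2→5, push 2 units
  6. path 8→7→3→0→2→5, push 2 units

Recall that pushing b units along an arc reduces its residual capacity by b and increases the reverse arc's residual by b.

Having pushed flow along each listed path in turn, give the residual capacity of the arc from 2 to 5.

after path 1 (8→6→2→3→7→1→5, push 4): res(2,5)=20
after path 2 (8→1→5, push 16): res(2,5)=20
after path 3 (8→4→5, push 2): res(2,5)=20
after path 4 (8→3→2→5, push 2): res(2,5)=18
after path 5 (8→7→3→2→5, push 2): res(2,5)=16
after path 6 (8→7→3→0→2→5, push 2): res(2,5)=14

Residual capacity of (2,5): 14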